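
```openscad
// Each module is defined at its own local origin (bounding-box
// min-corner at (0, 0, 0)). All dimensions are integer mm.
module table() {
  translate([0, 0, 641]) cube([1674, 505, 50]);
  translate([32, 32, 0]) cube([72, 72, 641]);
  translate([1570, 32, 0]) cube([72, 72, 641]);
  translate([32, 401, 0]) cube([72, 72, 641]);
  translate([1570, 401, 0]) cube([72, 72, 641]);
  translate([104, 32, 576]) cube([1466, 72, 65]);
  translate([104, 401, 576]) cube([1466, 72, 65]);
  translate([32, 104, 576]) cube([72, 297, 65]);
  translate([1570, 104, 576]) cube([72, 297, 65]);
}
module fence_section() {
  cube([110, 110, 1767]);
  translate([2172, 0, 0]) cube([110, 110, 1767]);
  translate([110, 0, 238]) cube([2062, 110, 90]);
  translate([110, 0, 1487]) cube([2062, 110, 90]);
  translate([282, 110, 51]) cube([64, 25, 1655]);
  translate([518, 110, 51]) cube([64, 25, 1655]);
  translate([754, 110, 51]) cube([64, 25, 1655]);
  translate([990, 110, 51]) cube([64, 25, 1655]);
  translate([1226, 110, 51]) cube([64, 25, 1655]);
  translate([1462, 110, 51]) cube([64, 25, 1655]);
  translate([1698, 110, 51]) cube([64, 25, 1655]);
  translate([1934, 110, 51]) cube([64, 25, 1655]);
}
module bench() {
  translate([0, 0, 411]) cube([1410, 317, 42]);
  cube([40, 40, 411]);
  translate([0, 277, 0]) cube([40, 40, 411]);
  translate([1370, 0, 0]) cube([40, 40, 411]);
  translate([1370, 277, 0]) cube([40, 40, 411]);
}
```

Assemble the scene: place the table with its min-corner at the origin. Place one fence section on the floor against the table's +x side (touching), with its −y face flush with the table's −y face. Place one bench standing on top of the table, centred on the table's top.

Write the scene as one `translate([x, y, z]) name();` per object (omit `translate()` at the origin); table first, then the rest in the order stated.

table();
translate([1674, 0, 0]) fence_section();
translate([132, 94, 691]) bench();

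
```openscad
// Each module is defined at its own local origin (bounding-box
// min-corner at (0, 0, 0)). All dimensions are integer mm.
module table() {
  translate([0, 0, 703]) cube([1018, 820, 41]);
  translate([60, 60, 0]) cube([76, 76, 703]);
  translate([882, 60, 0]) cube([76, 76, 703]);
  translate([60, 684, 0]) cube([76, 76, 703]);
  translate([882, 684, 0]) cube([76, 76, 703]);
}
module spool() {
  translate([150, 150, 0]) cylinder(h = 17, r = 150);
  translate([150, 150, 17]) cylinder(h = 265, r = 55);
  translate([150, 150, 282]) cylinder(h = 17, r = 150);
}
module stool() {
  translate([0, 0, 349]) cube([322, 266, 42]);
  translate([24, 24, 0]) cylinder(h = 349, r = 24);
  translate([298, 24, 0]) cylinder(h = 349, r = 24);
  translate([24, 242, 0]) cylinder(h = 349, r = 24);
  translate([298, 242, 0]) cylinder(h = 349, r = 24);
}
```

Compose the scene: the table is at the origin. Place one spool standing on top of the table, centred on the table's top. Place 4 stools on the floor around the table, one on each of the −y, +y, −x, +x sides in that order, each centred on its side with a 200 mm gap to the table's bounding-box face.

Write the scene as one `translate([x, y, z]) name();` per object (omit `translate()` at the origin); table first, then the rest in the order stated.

table();
translate([359, 260, 744]) spool();
translate([348, -466, 0]) stool();
translate([348, 1020, 0]) stool();
translate([-522, 277, 0]) stool();
translate([1218, 277, 0]) stool();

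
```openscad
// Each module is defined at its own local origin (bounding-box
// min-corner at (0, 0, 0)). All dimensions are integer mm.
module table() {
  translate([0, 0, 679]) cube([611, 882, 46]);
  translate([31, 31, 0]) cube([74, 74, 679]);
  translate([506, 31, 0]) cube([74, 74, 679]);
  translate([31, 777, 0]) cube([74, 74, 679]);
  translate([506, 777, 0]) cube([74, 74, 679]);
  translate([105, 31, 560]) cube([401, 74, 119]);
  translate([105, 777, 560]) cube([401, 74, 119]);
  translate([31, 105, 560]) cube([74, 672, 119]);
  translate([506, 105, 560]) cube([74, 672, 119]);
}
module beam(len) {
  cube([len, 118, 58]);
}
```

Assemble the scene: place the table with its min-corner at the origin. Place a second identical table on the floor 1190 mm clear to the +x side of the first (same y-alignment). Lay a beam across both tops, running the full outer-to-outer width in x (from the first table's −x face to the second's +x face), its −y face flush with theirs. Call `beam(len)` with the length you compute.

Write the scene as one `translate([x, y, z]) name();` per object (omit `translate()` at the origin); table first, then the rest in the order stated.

table();
translate([1801, 0, 0]) table();
translate([0, 0, 725]) beam(2412);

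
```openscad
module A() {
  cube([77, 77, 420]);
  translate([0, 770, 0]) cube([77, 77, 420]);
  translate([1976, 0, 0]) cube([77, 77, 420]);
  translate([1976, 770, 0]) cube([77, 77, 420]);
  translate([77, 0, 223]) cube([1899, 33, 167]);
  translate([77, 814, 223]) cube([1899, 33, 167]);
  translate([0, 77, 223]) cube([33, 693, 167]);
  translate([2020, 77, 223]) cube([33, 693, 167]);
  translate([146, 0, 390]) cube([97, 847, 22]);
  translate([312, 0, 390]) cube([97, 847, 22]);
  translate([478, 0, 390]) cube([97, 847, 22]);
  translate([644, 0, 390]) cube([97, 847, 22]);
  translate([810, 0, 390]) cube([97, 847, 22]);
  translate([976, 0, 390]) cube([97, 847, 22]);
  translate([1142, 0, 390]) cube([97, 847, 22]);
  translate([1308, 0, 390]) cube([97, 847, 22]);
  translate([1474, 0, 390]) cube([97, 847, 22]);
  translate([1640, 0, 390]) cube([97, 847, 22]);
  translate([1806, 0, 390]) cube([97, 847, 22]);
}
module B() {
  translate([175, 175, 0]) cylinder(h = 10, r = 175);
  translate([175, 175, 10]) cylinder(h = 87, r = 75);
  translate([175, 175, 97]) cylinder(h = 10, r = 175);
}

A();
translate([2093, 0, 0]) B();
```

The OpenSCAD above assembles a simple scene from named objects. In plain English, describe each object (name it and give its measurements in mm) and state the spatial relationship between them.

A is a bed frame 2053 mm long (x) by 847 mm wide (y). Four 77×77 mm corner posts, 420 mm tall, at the corners of the footprint. Four rails of 33 mm thickness and 167 mm height run between adjacent posts with their undersides at z = 223 mm, their outer faces flush with the outside of the frame (the two x-running rails run between the posts' inner faces; the two y-running rails run between the posts' inner faces). 11 slats, each 97 mm wide (x) and 22 mm thick, lie across the top of the two x-running rails, running the full 847 mm width of the frame in y; the slats are evenly spaced along x between the inner faces of the end posts with equal gaps (rounded down to the nearest mm) at the −x end and between each pair — any rounding remainder accumulates at the +x end.

B is a spool: two coaxial disc flanges of radius 175 mm and thickness 10 mm, joined by a core cylinder of radius 75 mm and height 87 mm. The lower flange rests on z = 0 and the three cylinders share a vertical axis.

The spool is on the floor beside the bed frame on its +x side.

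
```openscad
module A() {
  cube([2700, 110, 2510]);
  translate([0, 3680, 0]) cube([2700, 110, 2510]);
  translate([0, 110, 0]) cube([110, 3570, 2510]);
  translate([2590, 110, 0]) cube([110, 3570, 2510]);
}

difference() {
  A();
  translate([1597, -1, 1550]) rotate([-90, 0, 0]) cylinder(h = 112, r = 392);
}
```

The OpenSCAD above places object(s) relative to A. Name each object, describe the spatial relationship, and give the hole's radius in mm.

The subtracted cylinder has r = 392 mm.

A is a house frame. The house frame has a circular hole through its front wall. The hole's radius is 392 mm.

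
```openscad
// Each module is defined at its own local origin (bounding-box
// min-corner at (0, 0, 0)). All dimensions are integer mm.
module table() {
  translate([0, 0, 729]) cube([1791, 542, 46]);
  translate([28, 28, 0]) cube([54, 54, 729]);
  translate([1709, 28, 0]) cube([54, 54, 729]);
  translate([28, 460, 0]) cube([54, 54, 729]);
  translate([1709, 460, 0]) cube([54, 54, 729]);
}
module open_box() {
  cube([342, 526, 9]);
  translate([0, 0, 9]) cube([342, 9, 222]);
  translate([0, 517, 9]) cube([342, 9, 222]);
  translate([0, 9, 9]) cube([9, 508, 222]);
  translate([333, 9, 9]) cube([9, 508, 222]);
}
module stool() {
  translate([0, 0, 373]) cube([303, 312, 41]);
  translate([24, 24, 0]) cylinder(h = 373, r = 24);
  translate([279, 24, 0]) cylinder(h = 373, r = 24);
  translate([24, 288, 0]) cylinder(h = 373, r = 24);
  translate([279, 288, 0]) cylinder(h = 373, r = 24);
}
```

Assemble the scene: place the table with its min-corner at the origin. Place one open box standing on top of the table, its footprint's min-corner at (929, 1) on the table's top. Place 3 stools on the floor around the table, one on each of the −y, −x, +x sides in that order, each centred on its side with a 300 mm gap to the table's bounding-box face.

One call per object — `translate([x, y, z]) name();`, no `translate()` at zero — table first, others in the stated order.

table();
translate([929, 1, 775]) open_box();
translate([744, -612, 0]) stool();
translate([-603, 115, 0]) stool();
translate([2091, 115, 0]) stool();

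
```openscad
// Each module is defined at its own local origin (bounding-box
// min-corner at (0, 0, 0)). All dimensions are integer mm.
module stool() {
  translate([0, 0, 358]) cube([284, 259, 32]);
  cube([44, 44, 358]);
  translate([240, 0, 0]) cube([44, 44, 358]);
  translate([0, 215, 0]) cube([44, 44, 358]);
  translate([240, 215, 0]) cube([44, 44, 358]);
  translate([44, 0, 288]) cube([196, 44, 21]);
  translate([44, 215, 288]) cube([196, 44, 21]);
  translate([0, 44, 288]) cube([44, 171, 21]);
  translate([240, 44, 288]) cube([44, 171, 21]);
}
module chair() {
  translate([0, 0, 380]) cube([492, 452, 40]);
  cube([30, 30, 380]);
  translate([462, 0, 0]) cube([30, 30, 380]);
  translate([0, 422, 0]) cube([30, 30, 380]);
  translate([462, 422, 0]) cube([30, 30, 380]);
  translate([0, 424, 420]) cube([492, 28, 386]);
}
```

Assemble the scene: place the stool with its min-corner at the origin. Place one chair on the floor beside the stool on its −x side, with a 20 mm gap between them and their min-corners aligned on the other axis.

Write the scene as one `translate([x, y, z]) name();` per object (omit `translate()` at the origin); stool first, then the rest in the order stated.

stool();
translate([-512, 0, 0]) chair();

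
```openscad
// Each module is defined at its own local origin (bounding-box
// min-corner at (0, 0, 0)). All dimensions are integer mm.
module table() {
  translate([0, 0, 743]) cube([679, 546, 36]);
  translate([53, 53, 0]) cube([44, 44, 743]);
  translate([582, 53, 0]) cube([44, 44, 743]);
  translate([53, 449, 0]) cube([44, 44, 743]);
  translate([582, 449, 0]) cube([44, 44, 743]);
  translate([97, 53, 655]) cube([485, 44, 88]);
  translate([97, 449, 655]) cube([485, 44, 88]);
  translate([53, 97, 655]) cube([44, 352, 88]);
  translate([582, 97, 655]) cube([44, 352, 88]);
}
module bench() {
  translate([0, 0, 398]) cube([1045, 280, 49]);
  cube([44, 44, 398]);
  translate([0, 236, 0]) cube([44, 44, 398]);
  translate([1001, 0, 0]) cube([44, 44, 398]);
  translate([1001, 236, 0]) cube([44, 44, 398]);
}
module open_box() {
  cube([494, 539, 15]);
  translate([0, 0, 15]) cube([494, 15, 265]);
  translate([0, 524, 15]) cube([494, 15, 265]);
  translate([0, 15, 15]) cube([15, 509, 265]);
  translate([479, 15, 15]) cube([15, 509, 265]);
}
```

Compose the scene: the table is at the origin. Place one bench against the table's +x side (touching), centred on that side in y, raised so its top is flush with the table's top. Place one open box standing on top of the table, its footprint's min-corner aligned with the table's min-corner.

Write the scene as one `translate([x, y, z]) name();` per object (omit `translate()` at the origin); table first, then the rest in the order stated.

table();
translate([679, 133, 332]) bench();
translate([0, 0, 779]) open_box();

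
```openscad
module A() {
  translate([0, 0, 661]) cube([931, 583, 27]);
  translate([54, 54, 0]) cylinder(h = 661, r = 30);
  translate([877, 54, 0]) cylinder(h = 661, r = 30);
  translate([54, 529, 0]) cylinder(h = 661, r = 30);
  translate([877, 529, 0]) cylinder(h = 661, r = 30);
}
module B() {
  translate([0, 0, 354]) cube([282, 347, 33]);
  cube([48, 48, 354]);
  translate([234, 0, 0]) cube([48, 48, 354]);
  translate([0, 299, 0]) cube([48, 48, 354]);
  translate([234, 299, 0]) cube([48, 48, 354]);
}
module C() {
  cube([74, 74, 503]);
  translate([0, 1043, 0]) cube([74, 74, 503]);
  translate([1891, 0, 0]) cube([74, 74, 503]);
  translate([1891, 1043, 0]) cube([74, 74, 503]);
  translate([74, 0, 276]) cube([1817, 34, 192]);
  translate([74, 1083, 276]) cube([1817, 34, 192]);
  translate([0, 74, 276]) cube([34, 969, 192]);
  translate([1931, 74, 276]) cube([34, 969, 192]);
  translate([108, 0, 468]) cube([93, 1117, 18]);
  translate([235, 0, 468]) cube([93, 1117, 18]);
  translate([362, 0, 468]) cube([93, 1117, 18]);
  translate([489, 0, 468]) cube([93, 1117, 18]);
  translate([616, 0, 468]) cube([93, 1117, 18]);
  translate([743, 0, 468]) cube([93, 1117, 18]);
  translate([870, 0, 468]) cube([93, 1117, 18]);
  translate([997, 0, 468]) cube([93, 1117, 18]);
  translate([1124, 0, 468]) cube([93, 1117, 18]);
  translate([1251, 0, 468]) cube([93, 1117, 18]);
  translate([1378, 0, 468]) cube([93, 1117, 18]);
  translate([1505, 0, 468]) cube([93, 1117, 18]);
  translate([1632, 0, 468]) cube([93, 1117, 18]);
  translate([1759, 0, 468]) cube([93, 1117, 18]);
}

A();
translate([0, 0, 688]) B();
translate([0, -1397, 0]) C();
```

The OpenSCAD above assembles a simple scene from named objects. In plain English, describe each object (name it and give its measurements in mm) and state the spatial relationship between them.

A is a rectangular dining table. The top is 931×583×27 mm with its upper surface at z = 688 mm. It stands on four round legs of 60 mm diameter, each leg's bounding box inset 24 mm from the nearest pair of top edges, running from the floor to the underside of the top.

B is a simple wooden stool: a rectangular seat 282 mm (x) by 347 mm (y), 33 mm thick, top face at z = 387 mm, on four square legs, each 48×48 mm in cross-section. The legs rest on z = 0, each flush with a corner of the seat.

C is a bed frame 1965 mm long (x) by 1117 mm wide (y). Four 74×74 mm corner posts, 503 mm tall, at the corners of the footprint. Four rails of 34 mm thickness and 192 mm height run between adjacent posts with their undersides at z = 276 mm, their outer faces flush with the outside of the frame (the two x-running rails run between the posts' inner faces; the two y-running rails run between the posts' inner faces). 14 slats, each 93 mm wide (x) and 18 mm thick, lie across the top of the two x-running rails, running the full 1117 mm width of the frame in y; the slats are evenly spaced along x between the inner faces of the end posts with equal gaps (rounded down to the nearest mm) at the −x end and between each pair — any rounding remainder accumulates at the +x end.

The stool is on top of the table. The bed frame is on the floor beside the table on its −y side.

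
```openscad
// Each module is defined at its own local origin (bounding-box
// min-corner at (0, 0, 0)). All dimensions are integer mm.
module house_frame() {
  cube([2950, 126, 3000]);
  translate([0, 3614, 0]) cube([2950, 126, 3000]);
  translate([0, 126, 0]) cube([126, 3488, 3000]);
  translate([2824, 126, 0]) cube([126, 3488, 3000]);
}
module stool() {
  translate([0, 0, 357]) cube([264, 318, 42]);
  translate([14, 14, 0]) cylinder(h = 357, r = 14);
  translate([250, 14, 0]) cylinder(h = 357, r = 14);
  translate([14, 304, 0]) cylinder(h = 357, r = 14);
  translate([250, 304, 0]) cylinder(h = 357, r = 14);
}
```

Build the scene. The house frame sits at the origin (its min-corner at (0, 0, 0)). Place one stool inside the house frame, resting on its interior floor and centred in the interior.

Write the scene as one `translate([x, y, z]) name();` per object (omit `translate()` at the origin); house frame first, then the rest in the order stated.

house_frame();
translate([1343, 1711, 0]) stool();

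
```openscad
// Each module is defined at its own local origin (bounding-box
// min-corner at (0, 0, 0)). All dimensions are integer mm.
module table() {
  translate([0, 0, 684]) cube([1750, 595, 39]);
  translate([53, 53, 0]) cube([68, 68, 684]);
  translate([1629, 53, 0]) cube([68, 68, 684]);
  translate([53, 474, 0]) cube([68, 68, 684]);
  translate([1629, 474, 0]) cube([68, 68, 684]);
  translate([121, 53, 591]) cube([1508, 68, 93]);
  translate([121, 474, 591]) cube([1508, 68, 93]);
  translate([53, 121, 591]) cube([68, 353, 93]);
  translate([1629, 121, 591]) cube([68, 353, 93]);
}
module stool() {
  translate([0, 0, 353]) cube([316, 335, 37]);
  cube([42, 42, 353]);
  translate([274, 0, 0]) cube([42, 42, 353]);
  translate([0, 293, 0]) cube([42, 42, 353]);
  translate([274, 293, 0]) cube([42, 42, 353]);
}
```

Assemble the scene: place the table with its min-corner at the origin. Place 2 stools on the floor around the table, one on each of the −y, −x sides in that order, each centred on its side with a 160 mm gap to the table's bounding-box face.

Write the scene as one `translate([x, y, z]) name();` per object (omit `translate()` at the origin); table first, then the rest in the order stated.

table();
translate([717, -495, 0]) stool();
translate([-476, 130, 0]) stool();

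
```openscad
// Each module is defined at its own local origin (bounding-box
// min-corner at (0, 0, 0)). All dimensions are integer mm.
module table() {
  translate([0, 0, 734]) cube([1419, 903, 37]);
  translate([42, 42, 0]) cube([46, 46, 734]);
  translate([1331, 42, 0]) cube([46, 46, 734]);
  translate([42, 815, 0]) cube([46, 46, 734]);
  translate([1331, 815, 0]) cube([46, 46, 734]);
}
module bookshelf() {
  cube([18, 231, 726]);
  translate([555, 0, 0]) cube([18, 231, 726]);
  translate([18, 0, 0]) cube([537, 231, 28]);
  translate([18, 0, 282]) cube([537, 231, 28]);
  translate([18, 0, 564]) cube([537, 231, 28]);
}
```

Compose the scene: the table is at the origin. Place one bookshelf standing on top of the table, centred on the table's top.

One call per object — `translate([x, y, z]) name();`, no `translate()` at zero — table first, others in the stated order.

table();
translate([423, 336, 771]) bookshelf();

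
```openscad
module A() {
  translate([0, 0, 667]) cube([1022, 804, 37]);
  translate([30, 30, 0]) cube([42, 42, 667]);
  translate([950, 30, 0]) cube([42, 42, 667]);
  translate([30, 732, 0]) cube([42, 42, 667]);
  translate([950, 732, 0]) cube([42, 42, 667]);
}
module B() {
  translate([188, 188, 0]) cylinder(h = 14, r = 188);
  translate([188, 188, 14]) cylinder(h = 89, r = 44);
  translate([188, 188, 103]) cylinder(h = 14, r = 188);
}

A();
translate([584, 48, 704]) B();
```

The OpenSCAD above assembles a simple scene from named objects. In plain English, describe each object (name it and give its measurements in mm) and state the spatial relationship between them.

A is a rectangular dining table. The top is 1022×804×37 mm with its upper surface at z = 704 mm. It stands on four 42×42 mm square legs, each inset 30 mm from the nearest pair of top edges, running from the floor to the underside of the top.

B is a spool: two coaxial disc flanges of radius 188 mm and thickness 14 mm, joined by a core cylinder of radius 44 mm and height 89 mm. The lower flange rests on z = 0 and the three cylinders share a vertical axis.

The spool is on top of the table.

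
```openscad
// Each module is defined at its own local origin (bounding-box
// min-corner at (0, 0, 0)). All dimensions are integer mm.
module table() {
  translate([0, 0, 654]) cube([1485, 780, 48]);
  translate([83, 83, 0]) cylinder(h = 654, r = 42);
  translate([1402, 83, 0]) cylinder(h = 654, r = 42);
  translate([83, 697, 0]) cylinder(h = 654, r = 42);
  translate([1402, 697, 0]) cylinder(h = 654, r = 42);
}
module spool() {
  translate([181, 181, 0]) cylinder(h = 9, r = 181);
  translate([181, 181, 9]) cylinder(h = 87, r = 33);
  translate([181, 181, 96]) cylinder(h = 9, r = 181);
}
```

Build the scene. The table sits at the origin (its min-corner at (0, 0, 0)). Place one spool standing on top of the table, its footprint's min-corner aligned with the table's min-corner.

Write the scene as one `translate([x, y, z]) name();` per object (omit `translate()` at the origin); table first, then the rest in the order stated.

table();
translate([0, 0, 702]) spool();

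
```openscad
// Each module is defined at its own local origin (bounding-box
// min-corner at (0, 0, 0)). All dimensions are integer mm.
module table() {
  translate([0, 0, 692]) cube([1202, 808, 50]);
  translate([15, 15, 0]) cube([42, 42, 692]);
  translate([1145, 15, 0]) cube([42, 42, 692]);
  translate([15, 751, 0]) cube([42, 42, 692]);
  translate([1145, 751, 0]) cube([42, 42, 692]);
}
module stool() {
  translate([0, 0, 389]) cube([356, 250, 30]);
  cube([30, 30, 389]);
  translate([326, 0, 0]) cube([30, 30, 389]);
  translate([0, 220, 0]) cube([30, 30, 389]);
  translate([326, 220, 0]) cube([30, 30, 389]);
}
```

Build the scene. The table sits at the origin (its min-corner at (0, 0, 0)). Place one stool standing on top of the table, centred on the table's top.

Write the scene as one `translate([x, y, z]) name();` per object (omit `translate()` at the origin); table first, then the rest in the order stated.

table();
translate([423, 279, 742]) stool();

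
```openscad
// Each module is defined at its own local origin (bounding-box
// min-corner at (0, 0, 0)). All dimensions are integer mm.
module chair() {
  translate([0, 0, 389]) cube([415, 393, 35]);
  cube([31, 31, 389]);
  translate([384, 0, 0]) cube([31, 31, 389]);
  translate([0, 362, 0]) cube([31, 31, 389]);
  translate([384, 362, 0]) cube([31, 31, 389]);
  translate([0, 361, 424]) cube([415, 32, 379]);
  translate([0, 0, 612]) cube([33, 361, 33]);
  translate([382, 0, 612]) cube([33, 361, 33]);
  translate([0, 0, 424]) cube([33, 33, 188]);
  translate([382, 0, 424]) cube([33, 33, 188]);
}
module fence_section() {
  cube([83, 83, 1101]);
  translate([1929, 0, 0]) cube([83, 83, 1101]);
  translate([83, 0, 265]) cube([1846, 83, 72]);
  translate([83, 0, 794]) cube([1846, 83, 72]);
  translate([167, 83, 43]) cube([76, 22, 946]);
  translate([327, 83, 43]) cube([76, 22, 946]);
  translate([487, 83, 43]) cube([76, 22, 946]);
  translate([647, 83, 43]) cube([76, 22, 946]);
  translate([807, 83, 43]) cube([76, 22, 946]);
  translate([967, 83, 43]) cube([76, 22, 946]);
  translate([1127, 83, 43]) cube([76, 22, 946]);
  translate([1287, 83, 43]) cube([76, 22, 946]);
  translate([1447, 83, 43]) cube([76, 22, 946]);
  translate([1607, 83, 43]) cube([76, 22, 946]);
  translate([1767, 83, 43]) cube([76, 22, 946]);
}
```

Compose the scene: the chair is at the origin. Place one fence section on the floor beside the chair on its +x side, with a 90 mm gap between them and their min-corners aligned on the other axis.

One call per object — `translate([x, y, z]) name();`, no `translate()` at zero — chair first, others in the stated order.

chair();
translate([505, 0, 0]) fence_section();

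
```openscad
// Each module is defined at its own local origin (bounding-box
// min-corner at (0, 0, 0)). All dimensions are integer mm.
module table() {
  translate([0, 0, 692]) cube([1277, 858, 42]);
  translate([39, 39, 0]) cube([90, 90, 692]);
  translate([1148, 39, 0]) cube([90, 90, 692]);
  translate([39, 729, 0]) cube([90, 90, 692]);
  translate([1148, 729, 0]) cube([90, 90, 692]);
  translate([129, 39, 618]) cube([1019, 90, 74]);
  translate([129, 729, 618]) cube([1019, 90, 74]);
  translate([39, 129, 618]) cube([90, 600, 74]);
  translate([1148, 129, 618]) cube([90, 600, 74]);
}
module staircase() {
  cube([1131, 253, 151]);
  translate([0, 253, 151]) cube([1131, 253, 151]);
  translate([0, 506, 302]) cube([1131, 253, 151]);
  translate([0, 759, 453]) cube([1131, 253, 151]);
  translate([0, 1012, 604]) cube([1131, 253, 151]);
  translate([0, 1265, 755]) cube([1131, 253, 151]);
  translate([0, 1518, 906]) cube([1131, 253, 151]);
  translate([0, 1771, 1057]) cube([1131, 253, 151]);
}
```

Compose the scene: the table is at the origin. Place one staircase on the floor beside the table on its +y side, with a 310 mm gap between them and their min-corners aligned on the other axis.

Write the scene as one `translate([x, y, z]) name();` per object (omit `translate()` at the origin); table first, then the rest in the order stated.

table();
translate([0, 1168, 0]) staircase();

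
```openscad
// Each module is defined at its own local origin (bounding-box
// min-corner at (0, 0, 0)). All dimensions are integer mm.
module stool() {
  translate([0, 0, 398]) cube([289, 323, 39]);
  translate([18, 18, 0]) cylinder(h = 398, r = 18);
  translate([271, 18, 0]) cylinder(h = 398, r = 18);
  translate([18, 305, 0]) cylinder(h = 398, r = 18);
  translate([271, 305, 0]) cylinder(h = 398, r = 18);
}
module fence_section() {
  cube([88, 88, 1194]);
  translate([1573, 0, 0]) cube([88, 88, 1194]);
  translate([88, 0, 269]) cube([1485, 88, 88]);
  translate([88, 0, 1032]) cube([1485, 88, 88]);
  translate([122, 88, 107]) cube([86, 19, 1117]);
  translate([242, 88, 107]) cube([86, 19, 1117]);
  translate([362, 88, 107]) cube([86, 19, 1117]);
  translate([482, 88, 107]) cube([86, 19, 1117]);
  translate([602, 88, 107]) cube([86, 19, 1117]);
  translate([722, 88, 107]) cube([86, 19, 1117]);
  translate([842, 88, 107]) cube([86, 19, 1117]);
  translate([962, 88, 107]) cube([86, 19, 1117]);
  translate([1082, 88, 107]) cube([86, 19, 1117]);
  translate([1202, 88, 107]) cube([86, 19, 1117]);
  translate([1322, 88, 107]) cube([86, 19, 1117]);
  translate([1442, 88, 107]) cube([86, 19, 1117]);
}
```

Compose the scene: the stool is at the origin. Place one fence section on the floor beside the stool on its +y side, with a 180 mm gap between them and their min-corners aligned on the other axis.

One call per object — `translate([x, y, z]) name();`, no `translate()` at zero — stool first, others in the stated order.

stool();
translate([0, 503, 0]) fence_section();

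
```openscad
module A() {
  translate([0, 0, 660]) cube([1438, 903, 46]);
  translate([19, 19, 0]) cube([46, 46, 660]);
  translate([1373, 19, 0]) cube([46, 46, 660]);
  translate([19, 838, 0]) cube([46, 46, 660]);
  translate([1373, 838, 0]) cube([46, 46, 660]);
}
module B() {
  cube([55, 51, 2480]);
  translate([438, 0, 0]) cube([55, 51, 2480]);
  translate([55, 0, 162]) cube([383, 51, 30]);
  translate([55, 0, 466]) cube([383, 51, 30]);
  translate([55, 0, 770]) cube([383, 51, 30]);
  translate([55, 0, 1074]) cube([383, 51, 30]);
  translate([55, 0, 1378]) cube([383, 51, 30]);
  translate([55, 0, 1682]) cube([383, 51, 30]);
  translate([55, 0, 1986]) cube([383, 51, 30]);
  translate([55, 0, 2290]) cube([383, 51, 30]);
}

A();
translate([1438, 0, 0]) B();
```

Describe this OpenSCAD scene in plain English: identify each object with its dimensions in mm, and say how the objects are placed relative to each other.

A is a table with a 1438×903 mm rectangular top, 46 mm thick, top surface at z = 706 mm, supported by four 46×46 mm square legs, each inset 19 mm from the nearest pair of top edges, running from the floor.

B is a wooden ladder with two side rails of 55×51 mm section and 2480 mm height, set 493 mm apart overall. Between them run 8 rectangular rungs (51 mm deep, 30 mm thick), front faces flush with the rails' −y face. The bottom of the first rung is 162 mm above the floor and each subsequent rung is 304 mm higher than the one below.

The ladder is against the table's +x side, with their −y faces flush.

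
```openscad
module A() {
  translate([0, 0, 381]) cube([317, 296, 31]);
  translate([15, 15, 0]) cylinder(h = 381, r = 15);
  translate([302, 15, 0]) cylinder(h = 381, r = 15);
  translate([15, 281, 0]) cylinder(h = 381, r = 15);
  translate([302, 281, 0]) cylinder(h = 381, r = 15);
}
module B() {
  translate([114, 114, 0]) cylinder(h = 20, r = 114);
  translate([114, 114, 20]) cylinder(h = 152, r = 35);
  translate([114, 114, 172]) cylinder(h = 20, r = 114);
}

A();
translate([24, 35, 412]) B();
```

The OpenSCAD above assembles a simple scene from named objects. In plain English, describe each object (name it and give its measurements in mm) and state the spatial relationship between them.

A is a simple wooden stool: a rectangular seat 317 mm (x) by 296 mm (y), 31 mm thick, top face at z = 412 mm, on four round legs, each 30 mm in diameter. The legs rest on z = 0, each leg's axis is inset half a diameter from the nearest pair of seat edges (so the leg's bounding box is flush with the corner).

B is a spool: two coaxial disc flanges of radius 114 mm and thickness 20 mm, joined by a core cylinder of radius 35 mm and height 152 mm. The lower flange rests on z = 0 and the three cylinders share a vertical axis.

The spool is on top of the stool.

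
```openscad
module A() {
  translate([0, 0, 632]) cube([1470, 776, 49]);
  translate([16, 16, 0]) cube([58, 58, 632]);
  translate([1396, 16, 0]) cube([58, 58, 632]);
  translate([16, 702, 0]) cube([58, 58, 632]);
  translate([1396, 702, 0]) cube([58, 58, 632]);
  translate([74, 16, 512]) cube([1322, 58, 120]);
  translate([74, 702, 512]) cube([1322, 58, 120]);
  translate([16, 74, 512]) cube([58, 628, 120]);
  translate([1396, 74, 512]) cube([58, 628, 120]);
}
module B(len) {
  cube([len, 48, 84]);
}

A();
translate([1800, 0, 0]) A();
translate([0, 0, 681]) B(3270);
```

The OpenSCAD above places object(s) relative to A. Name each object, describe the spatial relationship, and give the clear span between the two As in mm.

Second table starts at x = 1800; first ends at x = 1470; clear span = 1800 − 1470 = 330 mm.

A is a table. B is a beam. A beam spans the tops of two tables. The clear span between the two tables is 330 mm.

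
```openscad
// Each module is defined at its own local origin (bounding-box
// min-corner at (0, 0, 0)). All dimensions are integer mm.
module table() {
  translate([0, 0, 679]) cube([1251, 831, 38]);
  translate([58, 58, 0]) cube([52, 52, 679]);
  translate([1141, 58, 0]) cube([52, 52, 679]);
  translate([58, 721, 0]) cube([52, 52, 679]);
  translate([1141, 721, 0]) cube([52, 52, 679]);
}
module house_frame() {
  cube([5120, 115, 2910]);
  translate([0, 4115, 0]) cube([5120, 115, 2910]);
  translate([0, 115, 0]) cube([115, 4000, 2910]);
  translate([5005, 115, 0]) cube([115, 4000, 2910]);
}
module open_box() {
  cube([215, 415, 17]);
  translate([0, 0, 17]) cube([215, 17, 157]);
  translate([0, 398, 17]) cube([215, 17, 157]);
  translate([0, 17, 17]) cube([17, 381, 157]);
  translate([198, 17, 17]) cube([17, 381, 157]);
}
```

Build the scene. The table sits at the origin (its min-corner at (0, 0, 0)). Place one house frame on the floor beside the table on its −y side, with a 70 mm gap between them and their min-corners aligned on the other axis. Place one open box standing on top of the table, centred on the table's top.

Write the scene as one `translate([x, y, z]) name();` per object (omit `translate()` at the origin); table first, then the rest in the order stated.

table();
translate([0, -4300, 0]) house_frame();
translate([518, 208, 717]) open_box();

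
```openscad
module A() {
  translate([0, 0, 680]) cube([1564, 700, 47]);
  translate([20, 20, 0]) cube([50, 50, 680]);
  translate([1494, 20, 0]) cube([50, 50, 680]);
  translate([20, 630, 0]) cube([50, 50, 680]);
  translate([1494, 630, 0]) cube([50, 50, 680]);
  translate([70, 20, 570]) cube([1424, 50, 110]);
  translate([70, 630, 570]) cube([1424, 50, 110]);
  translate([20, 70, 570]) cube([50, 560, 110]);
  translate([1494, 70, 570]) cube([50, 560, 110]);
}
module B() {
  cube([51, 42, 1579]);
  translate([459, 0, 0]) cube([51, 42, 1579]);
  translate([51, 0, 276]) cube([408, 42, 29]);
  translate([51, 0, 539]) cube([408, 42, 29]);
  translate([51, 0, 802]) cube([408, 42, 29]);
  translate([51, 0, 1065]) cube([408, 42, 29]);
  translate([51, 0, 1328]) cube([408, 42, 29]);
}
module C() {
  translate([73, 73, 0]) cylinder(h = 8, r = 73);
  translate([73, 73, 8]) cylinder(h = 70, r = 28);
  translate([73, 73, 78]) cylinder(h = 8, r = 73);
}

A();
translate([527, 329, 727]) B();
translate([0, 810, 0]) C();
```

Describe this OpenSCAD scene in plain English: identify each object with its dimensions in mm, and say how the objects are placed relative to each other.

A is a table with a 1564×700 mm rectangular top, 47 mm thick, top surface at z = 727 mm, supported by four 50×50 mm square legs, each inset 20 mm from the nearest pair of top edges, running from the floor. Four apron rails, 50 mm thick and 110 mm tall, run between adjacent legs with their top edges flush with the underside of the top and their outer faces flush with the legs' outer faces.

B is a straight ladder. Two 51×42 mm vertical rails, 1579 mm tall, stand 510 mm apart (outside-to-outside) with their front faces coplanar on the −y side. 5 rungs, each 42 mm deep and 29 mm tall, span between the inner faces of the rails, front faces flush with the rails. The lowest rung's underside is at z = 276 mm and rungs are spaced 263 mm apart (underside to underside).

C is a spool: two coaxial disc flanges of radius 73 mm and thickness 8 mm, joined by a core cylinder of radius 28 mm and height 70 mm. The lower flange rests on z = 0 and the three cylinders share a vertical axis.

The ladder is on top of the table, centred. The spool is on the floor beside the table on its +y side.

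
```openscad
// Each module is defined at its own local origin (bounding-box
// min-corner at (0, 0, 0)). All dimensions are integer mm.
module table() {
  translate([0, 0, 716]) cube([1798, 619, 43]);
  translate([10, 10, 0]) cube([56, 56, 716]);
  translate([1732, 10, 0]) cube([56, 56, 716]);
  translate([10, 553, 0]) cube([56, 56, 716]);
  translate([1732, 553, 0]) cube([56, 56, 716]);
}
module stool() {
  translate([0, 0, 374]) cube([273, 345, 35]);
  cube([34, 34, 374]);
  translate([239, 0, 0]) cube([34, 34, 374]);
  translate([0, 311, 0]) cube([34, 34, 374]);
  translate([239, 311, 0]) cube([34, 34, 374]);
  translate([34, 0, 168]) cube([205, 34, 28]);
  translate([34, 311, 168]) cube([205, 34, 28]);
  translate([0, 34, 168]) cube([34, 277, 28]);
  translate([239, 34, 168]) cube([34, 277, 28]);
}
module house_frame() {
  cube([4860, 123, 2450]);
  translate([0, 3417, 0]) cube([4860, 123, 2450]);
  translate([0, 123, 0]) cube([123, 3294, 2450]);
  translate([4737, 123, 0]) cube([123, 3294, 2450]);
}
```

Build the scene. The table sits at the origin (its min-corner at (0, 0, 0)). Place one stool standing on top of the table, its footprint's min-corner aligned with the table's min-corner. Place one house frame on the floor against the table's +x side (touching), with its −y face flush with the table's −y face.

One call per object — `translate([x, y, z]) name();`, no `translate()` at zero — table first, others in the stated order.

table();
translate([0, 0, 759]) stool();
translate([1798, 0, 0]) house_frame();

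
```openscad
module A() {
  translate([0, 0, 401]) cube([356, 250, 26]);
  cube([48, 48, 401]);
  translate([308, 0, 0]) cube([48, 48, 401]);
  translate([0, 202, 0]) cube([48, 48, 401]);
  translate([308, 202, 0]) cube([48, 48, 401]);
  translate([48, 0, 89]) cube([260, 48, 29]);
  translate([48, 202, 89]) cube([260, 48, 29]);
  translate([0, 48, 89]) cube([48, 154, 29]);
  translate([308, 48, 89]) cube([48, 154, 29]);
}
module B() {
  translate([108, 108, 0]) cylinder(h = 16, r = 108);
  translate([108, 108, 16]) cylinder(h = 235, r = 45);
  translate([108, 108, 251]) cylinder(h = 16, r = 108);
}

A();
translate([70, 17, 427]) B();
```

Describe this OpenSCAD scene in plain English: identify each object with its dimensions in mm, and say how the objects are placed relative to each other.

A is a four-legged stool. The seat is a 356×250×26 mm slab whose top surface is at z = 427 mm; four square legs, each 48×48 mm in cross-section, run from the floor (z = 0) to the underside of the seat, each flush with a corner of the seat. Four stretchers, 48 mm wide and 29 mm tall, connect adjacent legs with their undersides at z = 89 mm, each running between the inner faces of the legs it joins and aligned with the legs' outer faces on the other axis.

B is a spool: two coaxial disc flanges of radius 108 mm and thickness 16 mm, joined by a core cylinder of radius 45 mm and height 235 mm. The lower flange rests on z = 0 and the three cylinders share a vertical axis.

The spool is on top of the stool, centred.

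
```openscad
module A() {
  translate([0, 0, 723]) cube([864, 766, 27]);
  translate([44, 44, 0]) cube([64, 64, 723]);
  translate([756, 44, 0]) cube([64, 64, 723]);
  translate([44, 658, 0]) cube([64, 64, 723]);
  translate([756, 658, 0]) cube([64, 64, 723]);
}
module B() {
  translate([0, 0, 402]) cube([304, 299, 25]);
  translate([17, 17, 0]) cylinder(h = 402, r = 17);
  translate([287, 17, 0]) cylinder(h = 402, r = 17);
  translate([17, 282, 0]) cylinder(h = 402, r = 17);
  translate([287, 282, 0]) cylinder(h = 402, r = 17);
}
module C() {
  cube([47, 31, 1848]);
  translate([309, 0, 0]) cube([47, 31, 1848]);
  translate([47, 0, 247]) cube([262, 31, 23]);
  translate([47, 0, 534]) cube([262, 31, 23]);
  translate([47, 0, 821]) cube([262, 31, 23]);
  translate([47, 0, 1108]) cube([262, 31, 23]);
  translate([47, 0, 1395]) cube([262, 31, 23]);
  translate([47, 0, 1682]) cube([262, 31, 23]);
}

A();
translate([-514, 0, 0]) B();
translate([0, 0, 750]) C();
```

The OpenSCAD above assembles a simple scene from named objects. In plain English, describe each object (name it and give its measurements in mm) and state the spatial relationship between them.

A is a table with a 864×766 mm rectangular top, 27 mm thick, top surface at z = 750 mm, supported by four 64×64 mm square legs, each inset 44 mm from the nearest pair of top edges, running from the floor.

B is a four-legged stool. The seat is a 304×299×25 mm slab whose top surface is at z = 427 mm; four round legs, each 34 mm in diameter, run from the floor (z = 0) to the underside of the seat, each leg's axis is inset half a diameter from the nearest pair of seat edges (so the leg's bounding box is flush with the corner).

C is a wooden ladder with two side rails of 47×31 mm section and 1848 mm height, set 356 mm apart overall. Between them run 6 rectangular rungs (31 mm deep, 23 mm thick), front faces flush with the rails' −y face. The bottom of the first rung is 247 mm above the floor and each subsequent rung is 287 mm higher than the one below.

The stool is on the floor beside the table on its −x side. The ladder is on top of the table.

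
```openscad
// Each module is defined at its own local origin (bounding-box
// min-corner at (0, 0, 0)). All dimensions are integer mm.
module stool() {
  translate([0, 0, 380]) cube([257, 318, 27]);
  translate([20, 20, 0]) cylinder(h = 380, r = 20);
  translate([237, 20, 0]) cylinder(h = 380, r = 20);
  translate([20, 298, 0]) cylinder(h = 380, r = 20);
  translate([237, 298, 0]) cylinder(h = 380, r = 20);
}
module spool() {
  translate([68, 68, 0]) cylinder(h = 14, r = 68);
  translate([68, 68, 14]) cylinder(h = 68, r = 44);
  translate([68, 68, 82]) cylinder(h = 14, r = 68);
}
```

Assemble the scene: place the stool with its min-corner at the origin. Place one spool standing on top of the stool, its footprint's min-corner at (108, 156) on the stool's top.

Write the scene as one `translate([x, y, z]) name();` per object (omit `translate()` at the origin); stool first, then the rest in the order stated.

stool();
translate([108, 156, 407]) spool();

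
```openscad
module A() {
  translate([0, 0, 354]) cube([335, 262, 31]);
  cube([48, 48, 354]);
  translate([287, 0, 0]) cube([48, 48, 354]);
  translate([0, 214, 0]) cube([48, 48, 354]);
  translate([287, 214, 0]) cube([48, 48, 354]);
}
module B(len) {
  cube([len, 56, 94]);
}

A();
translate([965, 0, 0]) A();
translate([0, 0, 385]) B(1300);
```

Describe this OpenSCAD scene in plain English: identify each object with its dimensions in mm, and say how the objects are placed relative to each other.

A is a four-legged stool. The seat is a 335×262×31 mm slab whose top surface is at z = 385 mm; four square legs, each 48×48 mm in cross-section, run from the floor (z = 0) to the underside of the seat, each flush with a corner of the seat.

B is a rectangular beam 1300 mm long (x), 56 mm deep (y), 94 mm thick (z).

The beam spans the tops of two stools placed 630 mm apart, resting at z = 385 mm.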